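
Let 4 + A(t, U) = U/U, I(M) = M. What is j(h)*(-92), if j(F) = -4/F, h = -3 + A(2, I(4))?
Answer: -184/3 ≈ -61.333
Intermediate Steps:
A(t, U) = -3 (A(t, U) = -4 + U/U = -4 + 1 = -3)
h = -6 (h = -3 - 3 = -6)
j(h)*(-92) = -4/(-6)*(-92) = -4*(-1/6)*(-92) = (2/3)*(-92) = -184/3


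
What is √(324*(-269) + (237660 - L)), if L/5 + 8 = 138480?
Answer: 4*I*√33866 ≈ 736.11*I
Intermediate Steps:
L = 692360 (L = -40 + 5*138480 = -40 + 692400 = 692360)
√(324*(-269) + (237660 - L)) = √(324*(-269) + (237660 - 1*692360)) = √(-87156 + (237660 - 692360)) = √(-87156 - 454700) = √(-541856) = 4*I*√33866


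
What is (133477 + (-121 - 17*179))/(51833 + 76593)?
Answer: 130313/128426 ≈ 1.0147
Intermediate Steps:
(133477 + (-121 - 17*179))/(51833 + 76593) = (133477 + (-121 - 3043))/128426 = (133477 - 3164)*(1/128426) = 130313*(1/128426) = 130313/128426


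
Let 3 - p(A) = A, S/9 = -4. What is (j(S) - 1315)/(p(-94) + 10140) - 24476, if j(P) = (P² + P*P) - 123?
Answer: -250559658/10237 ≈ -24476.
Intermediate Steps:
S = -36 (S = 9*(-4) = -36)
p(A) = 3 - A
j(P) = -123 + 2*P² (j(P) = (P² + P²) - 123 = 2*P² - 123 = -123 + 2*P²)
(j(S) - 1315)/(p(-94) + 10140) - 24476 = ((-123 + 2*(-36)²) - 1315)/((3 - 1*(-94)) + 10140) - 24476 = ((-123 + 2*1296) - 1315)/((3 + 94) + 10140) - 24476 = ((-123 + 2592) - 1315)/(97 + 10140) - 24476 = (2469 - 1315)/10237 - 24476 = 1154*(1/10237) - 24476 = 1154/10237 - 24476 = -250559658/10237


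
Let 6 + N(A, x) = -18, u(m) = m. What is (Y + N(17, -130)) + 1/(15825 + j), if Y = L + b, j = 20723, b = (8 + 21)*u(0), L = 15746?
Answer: 574607657/36548 ≈ 15722.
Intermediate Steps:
N(A, x) = -24 (N(A, x) = -6 - 18 = -24)
b = 0 (b = (8 + 21)*0 = 29*0 = 0)
Y = 15746 (Y = 15746 + 0 = 15746)
(Y + N(17, -130)) + 1/(15825 + j) = (15746 - 24) + 1/(15825 + 20723) = 15722 + 1/36548 = 574607657/36548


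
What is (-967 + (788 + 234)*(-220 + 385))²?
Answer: 28110881569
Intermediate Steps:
(-967 + (788 + 234)*(-220 + 385))² = (-967 + 1022*165)² = (-967 + 168630)² = 167663² = 28110881569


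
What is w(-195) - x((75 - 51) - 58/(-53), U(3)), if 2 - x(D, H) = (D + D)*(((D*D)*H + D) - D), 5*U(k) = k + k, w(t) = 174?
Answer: 5671935644/148877 ≈ 38098.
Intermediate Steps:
U(k) = 2*k/5 (U(k) = (k + k)/5 = (2*k)/5 = 2*k/5)
x(D, H) = 2 - 2*H*D³ (x(D, H) = 2 - (D + D)*(((D*D)*H + D) - D) = 2 - 2*D*((D²*H + D) - D) = 2 - 2*D*((H*D² + D) - D) = 2 - 2*D*((D + H*D²) - D) = 2 - 2*D*H*D² = 2 - 2*H*D³)
w(-195) - x((75 - 51) - 58/(-53), U(3)) = 174 - (2 - 2*(⅖)*3*((75 - 51) - 58/(-53))³) = 174 - (2 - 2*6/5*(24 - 58*(-1/53))³) = 174 - (2 - 2*6/5*(24 + 58/53)³) = 174 - (2 - 2*6/5*(1330/53)³) = 174 - (2 - 2*6/5*2352637000/148877) = 174 - (2 - 5646328800/148877) = 174 - 1*(-5646031046/148877) = 174 + 5646031046/148877 = 5671935644/148877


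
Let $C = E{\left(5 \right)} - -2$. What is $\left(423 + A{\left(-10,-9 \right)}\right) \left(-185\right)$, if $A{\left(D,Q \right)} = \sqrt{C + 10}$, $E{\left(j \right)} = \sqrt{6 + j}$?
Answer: $-78255 - 185 \sqrt{12 + \sqrt{11}} \approx -78979.0$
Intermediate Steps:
$C = 2 + \sqrt{11}$ ($C = \sqrt{6 + 5} - -2 = \sqrt{11} + 2 = 2 + \sqrt{11} \approx 5.3166$)
$A{\left(D,Q \right)} = \sqrt{12 + \sqrt{11}}$ ($A{\left(D,Q \right)} = \sqrt{\left(2 + \sqrt{11}\right) + 10} = \sqrt{12 + \sqrt{11}}$)
$\left(423 + A{\left(-10,-9 \right)}\right) \left(-185\right) = \left(423 + \sqrt{12 + \sqrt{11}}\right) \left(-185\right) = -78255 - 185 \sqrt{12 + \sqrt{11}}$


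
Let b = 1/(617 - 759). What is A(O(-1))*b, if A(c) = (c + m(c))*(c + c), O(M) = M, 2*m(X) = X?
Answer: -3/142 ≈ -0.021127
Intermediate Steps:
m(X) = X/2
b = -1/142 (b = 1/(-142) = -1/142 ≈ -0.0070423)
A(c) = 3*c² (A(c) = (c + c/2)*(c + c) = (3*c/2)*(2*c) = 3*c²)
A(O(-1))*b = (3*(-1)²)*(-1/142) = (3*1)*(-1/142) = 3*(-1/142) = -3/142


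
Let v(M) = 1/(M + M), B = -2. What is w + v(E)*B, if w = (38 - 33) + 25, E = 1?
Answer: 29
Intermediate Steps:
w = 30 (w = 5 + 25 = 30)
v(M) = 1/(2*M)
w + v(E)*B = 30 + ((½)/1)*(-2) = 30 + ((½)*1)*(-2) = 30 + (½)*(-2) = 30 - 1 = 29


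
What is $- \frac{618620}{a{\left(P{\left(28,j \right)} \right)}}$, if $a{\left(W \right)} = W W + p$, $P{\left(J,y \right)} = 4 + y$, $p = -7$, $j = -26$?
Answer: $- \frac{618620}{477} \approx -1296.9$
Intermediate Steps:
$a{\left(W \right)} = -7 + W^{2}$ ($a{\left(W \right)} = W W - 7 = W^{2} - 7 = -7 + W^{2}$)
$- \frac{618620}{a{\left(P{\left(28,j \right)} \right)}} = - \frac{618620}{-7 + \left(4 - 26\right)^{2}} = - \frac{618620}{-7 + \left(-22\right)^{2}} = - \frac{618620}{-7 + 484} = - \frac{618620}{477}$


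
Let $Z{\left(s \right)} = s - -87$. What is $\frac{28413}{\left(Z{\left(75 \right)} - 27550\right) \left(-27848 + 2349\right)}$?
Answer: $\frac{693}{17033332} \approx 4.0685 \cdot 10^{-5}$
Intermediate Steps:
$Z{\left(s \right)} = 87 + s$ ($Z{\left(s \right)} = s + 87 = 87 + s$)
$\frac{28413}{\left(Z{\left(75 \right)} - 27550\right) \left(-27848 + 2349\right)} = \frac{28413}{\left(\left(87 + 75\right) - 27550\right) \left(-27848 + 2349\right)} = \frac{28413}{\left(162 - 27550\right) \left(-25499\right)} = \frac{28413}{\left(-27388\right) \left(-25499\right)} = \frac{28413}{698366612} = 28413 \cdot \frac{1}{698366612} = \frac{693}{17033332}$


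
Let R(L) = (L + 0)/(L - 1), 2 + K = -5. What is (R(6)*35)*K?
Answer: -294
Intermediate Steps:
K = -7 (K = -2 - 5 = -7)
R(L) = L/(-1 + L)
(R(6)*35)*K = ((6/(-1 + 6))*35)*(-7) = ((6/5)*35)*(-7) = 42*(-7) = -294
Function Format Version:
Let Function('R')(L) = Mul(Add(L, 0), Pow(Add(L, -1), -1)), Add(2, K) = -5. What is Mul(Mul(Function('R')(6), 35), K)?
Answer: -294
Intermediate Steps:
K = -7 (K = Add(-2, -5) = -7)
Function('R')(L) = Mul(L, Pow(Add(-1, L), -1))
Mul(Mul(Function('R')(6), 35), K) = Mul(Mul(Mul(6, Pow(Add(-1, 6), -1)), 35), -7) = Mul(Mul(Mul(6, Pow(5, -1)), 35), -7) = Mul(Mul(Mul(6, Rational(1, 5)), 35), -7) = Mul(Mul(Rational(6, 5), 35), -7) = Mul(42, -7) = -294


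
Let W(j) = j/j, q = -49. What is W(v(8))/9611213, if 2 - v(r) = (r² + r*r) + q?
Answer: 1/9611213 ≈ 1.0405e-7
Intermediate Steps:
v(r) = 51 - 2*r² (v(r) = 2 - ((r² + r*r) - 49) = 2 - ((r² + r²) - 49) = 2 - (2*r² - 49) = 2 - (-49 + 2*r²) = 2 + (49 - 2*r²) = 51 - 2*r²)
W(j) = 1
W(v(8))/9611213 = 1/9611213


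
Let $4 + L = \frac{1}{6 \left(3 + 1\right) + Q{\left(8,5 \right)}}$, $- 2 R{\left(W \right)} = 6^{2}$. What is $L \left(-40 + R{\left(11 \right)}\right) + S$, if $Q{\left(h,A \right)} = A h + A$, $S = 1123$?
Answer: $\frac{93437}{69} \approx 1354.2$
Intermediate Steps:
$R{\left(W \right)} = -18$ ($R{\left(W \right)} = - \frac{6^{2}}{2} = \left(- \frac{1}{2}\right) 36 = -18$)
$Q{\left(h,A \right)} = A + A h$
$L = - \frac{275}{69}$ ($L = -4 + \frac{1}{6 \left(3 + 1\right) + 5 \left(1 + 8\right)} = -4 + \frac{1}{6 \cdot 4 + 5 \cdot 9} = -4 + \frac{1}{24 + 45} = -4 + \frac{1}{69} = - \frac{275}{69} \approx -3.9855$)
$L \left(-40 + R{\left(11 \right)}\right) + S = - \frac{275 \left(-40 - 18\right)}{69} + 1123 = \left(- \frac{275}{69}\right) \left(-58\right) + 1123 = \frac{15950}{69} + 1123 = \frac{93437}{69}$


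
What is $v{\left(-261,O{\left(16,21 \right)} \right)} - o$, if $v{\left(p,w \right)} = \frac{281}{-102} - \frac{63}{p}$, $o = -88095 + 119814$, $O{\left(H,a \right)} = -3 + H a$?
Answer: $- \frac{93832237}{2958} \approx -31722.0$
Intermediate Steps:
$o = 31719$
$v{\left(p,w \right)} = - \frac{281}{102} - \frac{63}{p}$ ($v{\left(p,w \right)} = 281 \left(- \frac{1}{102}\right) - \frac{63}{p} = - \frac{281}{102} - \frac{63}{p}$)
$v{\left(-261,O{\left(16,21 \right)} \right)} - o = \left(- \frac{281}{102} - \frac{63}{-261}\right) - 31719 = \left(- \frac{281}{102} - - \frac{7}{29}\right) - 31719 = \left(- \frac{281}{102} + \frac{7}{29}\right) - 31719 = - \frac{7435}{2958} - 31719 = - \frac{93832237}{2958}$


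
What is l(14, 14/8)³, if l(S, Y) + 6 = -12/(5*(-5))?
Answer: -2628072/15625 ≈ -168.20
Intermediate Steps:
l(S, Y) = -138/25 (l(S, Y) = -6 - 12/(5*(-5)) = -6 - 12/(-25) = -6 - 12*(-1/25) = -6 + 12/25 = -138/25)
l(14, 14/8)³ = (-138/25)³ = -2628072/15625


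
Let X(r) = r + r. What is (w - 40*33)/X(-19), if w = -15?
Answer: 1335/38 ≈ 35.132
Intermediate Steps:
X(r) = 2*r
(w - 40*33)/X(-19) = (-15 - 40*33)/((2*(-19))) = (-15 - 1320)/(-38) = -1335*(-1/38) = 1335/38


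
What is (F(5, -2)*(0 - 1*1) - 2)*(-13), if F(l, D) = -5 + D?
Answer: -65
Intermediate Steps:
(F(5, -2)*(0 - 1*1) - 2)*(-13) = ((-5 - 2)*(0 - 1*1) - 2)*(-13) = (-7*(0 - 1) - 2)*(-13) = (-7*(-1) - 2)*(-13) = (7 - 2)*(-13) = 5*(-13) = -65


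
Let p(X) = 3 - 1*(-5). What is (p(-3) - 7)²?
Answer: 1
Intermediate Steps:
p(X) = 8 (p(X) = 3 + 5 = 8)
(p(-3) - 7)² = (8 - 7)² = 1² = 1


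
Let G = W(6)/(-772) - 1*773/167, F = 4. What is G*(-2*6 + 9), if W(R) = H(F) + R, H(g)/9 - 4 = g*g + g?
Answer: 950745/64462 ≈ 14.749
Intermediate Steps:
H(g) = 36 + 9*g + 9*g² (H(g) = 36 + 9*(g*g + g) = 36 + 9*(g² + g) = 36 + 9*(g + g²) = 36 + (9*g + 9*g²) = 36 + 9*g + 9*g²)
W(R) = 216 + R (W(R) = (36 + 9*4 + 9*4²) + R = (36 + 36 + 9*16) + R = (36 + 36 + 144) + R = 216 + R)
G = -316915/64462 (G = (216 + 6)/(-772) - 1*773/167 = 222*(-1/772) - 773*1/167 = -111/386 - 773/167 = -316915/64462 ≈ -4.9163)
G*(-2*6 + 9) = -316915*(-2*6 + 9)/64462 = -316915*(-12 + 9)/64462 = -316915/64462*(-3) = 950745/64462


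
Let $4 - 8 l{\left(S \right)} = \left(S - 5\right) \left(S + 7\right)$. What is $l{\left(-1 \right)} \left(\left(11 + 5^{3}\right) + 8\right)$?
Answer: $720$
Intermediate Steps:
$l{\left(S \right)} = \frac{1}{2} - \frac{\left(-5 + S\right) \left(7 + S\right)}{8}$ ($l{\left(S \right)} = \frac{1}{2} - \frac{\left(S - 5\right) \left(S + 7\right)}{8} = \frac{1}{2} - \frac{\left(-5 + S\right) \left(7 + S\right)}{8}$)
$l{\left(-1 \right)} \left(\left(11 + 5^{3}\right) + 8\right) = \left(\frac{39}{8} - - \frac{1}{4} - \frac{\left(-1\right)^{2}}{8}\right) \left(\left(11 + 5^{3}\right) + 8\right) = \left(\frac{39}{8} + \frac{1}{4} - \frac{1}{8}\right) \left(\left(11 + 125\right) + 8\right) = \left(\frac{39}{8} + \frac{1}{4} - \frac{1}{8}\right) \left(136 + 8\right) = 5 \cdot 144 = 720$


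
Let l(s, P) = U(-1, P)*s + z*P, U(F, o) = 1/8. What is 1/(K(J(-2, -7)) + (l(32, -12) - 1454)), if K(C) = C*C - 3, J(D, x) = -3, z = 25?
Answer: -1/1744 ≈ -0.00057339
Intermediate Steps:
U(F, o) = ⅛
l(s, P) = 25*P + s/8 (l(s, P) = s/8 + 25*P = 25*P + s/8)
K(C) = -3 + C² (K(C) = C² - 3 = -3 + C²)
1/(K(J(-2, -7)) + (l(32, -12) - 1454)) = 1/((-3 + (-3)²) + ((25*(-12) + (⅛)*32) - 1454)) = 1/((-3 + 9) + ((-300 + 4) - 1454)) = 1/(6 + (-296 - 1454)) = 1/(6 - 1750) = 1/(-1744) = -1/1744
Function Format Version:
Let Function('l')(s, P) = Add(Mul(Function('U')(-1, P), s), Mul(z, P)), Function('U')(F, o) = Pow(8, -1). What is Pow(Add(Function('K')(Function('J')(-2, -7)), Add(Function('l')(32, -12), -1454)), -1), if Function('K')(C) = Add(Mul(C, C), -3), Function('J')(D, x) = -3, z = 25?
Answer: Rational(-1, 1744) ≈ -0.00057339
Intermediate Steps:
Function('U')(F, o) = Rational(1, 8)
Function('l')(s, P) = Add(Mul(25, P), Mul(Rational(1, 8), s)) (Function('l')(s, P) = Add(Mul(Rational(1, 8), s), Mul(25, P)) = Add(Mul(25, P), Mul(Rational(1, 8), s)))
Function('K')(C) = Add(-3, Pow(C, 2)) (Function('K')(C) = Add(Pow(C, 2), -3) = Add(-3, Pow(C, 2)))
Pow(Add(Function('K')(Function('J')(-2, -7)), Add(Function('l')(32, -12), -1454)), -1) = Pow(Add(Add(-3, Pow(-3, 2)), Add(Add(Mul(25, -12), Mul(Rational(1, 8), 32)), -1454)), -1) = Pow(Add(Add(-3, 9), Add(Add(-300, 4), -1454)), -1) = Pow(Add(6, Add(-296, -1454)), -1) = Pow(Add(6, -1750), -1) = Pow(-1744, -1) = Rational(-1, 1744)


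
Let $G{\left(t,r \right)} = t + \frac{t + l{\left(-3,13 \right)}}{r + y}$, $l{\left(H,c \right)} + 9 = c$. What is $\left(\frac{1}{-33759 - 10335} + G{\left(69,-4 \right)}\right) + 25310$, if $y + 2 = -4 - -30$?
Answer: $\frac{11192225681}{440940} \approx 25383.0$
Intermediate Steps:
$l{\left(H,c \right)} = -9 + c$
$y = 24$ ($y = -2 - -26 = -2 + \left(-4 + 30\right) = -2 + 26 = 24$)
$G{\left(t,r \right)} = t + \frac{4 + t}{24 + r}$ ($G{\left(t,r \right)} = t + \frac{t + \left(-9 + 13\right)}{r + 24} = t + \frac{t + 4}{24 + r} = t + \frac{4 + t}{24 + r}$)
$\left(\frac{1}{-33759 - 10335} + G{\left(69,-4 \right)}\right) + 25310 = \left(\frac{1}{-33759 - 10335} + \frac{4 + 25 \cdot 69 - 276}{24 - 4}\right) + 25310 = \left(\frac{1}{-44094} + \frac{4 + 1725 - 276}{20}\right) + 25310 = \left(- \frac{1}{44094} + \frac{1}{20} \cdot 1453\right) + 25310 = \left(- \frac{1}{44094} + \frac{1453}{20}\right) + 25310 = \frac{32034281}{440940} + 25310 = \frac{11192225681}{440940}$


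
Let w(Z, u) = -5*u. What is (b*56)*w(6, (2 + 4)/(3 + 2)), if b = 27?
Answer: -9072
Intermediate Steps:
(b*56)*w(6, (2 + 4)/(3 + 2)) = (27*56)*(-5*(2 + 4)/(3 + 2)) = 1512*(-30/5) = 1512*(-5*6/5) = 1512*(-6) = -9072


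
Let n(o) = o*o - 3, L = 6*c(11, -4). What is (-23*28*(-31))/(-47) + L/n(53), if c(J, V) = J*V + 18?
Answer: -28013158/65941 ≈ -424.82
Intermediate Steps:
c(J, V) = 18 + J*V
L = -156 (L = 6*(18 + 11*(-4)) = 6*(18 - 44) = 6*(-26) = -156)
n(o) = -3 + o**2 (n(o) = o**2 - 3 = -3 + o**2)
(-23*28*(-31))/(-47) + L/n(53) = (-23*28*(-31))/(-47) - 156/(-3 + 53**2) = -644*(-31)*(-1/47) - 156/(-3 + 2809) = 19964*(-1/47) - 156/2806 = -19964/47 - 156*1/2806 = -19964/47 - 78/1403 = -28013158/65941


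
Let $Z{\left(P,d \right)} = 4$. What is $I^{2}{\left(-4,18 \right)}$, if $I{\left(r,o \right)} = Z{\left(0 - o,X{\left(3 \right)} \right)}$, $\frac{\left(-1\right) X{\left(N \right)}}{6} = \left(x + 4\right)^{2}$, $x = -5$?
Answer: $16$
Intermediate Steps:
$X{\left(N \right)} = -6$ ($X{\left(N \right)} = - 6 \left(-5 + 4\right)^{2} = - 6 \left(-1\right)^{2} = \left(-6\right) 1 = -6$)
$I{\left(r,o \right)} = 4$
$I^{2}{\left(-4,18 \right)} = 4^{2} = 16$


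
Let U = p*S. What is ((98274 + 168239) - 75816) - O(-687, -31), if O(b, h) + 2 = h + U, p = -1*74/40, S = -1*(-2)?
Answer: 1907337/10 ≈ 1.9073e+5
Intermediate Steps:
S = 2
p = -37/20 (p = -74*1/40 = -37/20 ≈ -1.8500)
U = -37/10 (U = -37/20*2 = -37/10 ≈ -3.7000)
O(b, h) = -57/10 + h (O(b, h) = -2 + (h - 37/10) = -2 + (-37/10 + h) = -57/10 + h)
((98274 + 168239) - 75816) - O(-687, -31) = ((98274 + 168239) - 75816) - (-57/10 - 31) = (266513 - 75816) - 1*(-367/10) = 190697 + 367/10 = 1907337/10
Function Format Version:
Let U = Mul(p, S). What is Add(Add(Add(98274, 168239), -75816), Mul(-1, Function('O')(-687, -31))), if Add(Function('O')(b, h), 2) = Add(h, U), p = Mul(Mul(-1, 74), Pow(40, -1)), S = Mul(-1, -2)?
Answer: Rational(1907337, 10) ≈ 1.9073e+5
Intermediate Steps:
S = 2
p = Rational(-37, 20) (p = Mul(-74, Rational(1, 40)) = Rational(-37, 20) ≈ -1.8500)
U = Rational(-37, 10) (U = Mul(Rational(-37, 20), 2) = Rational(-37, 10) ≈ -3.7000)
Function('O')(b, h) = Add(Rational(-57, 10), h) (Function('O')(b, h) = Add(-2, Add(h, Rational(-37, 10))) = Add(-2, Add(Rational(-37, 10), h)) = Add(Rational(-57, 10), h))
Add(Add(Add(98274, 168239), -75816), Mul(-1, Function('O')(-687, -31))) = Add(Add(Add(98274, 168239), -75816), Mul(-1, Add(Rational(-57, 10), -31))) = Add(Add(266513, -75816), Mul(-1, Rational(-367, 10))) = Add(190697, Rational(367, 10)) = Rational(1907337, 10)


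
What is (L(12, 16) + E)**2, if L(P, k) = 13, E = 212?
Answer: 50625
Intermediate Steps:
(L(12, 16) + E)**2 = (13 + 212)**2 = 225**2 = 50625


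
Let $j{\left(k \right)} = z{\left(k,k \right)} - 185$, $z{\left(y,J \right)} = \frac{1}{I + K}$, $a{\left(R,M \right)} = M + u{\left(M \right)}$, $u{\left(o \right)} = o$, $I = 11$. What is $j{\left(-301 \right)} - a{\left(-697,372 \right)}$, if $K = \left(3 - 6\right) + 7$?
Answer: $- \frac{13934}{15} \approx -928.93$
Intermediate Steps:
$K = 4$ ($K = -3 + 7 = 4$)
$a{\left(R,M \right)} = 2 M$ ($a{\left(R,M \right)} = M + M = 2 M$)
$z{\left(y,J \right)} = \frac{1}{15}$ ($z{\left(y,J \right)} = \frac{1}{11 + 4} = \frac{1}{15}$)
$j{\left(k \right)} = - \frac{2774}{15}$ ($j{\left(k \right)} = \frac{1}{15} - 185 = - \frac{2774}{15}$)
$j{\left(-301 \right)} - a{\left(-697,372 \right)} = - \frac{2774}{15} - 2 \cdot 372 = - \frac{2774}{15} - 744 = - \frac{13934}{15}$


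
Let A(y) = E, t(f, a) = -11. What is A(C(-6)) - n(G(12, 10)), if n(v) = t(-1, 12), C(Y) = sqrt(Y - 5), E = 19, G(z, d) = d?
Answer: 30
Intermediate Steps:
C(Y) = sqrt(-5 + Y)
n(v) = -11
A(y) = 19
A(C(-6)) - n(G(12, 10)) = 19 - 1*(-11) = 19 + 11 = 30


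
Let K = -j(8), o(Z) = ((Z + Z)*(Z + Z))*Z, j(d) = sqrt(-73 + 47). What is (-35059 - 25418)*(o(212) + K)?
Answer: -2304930388224 + 60477*I*sqrt(26) ≈ -2.3049e+12 + 3.0837e+5*I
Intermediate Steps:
j(d) = I*sqrt(26) (j(d) = sqrt(-26) = I*sqrt(26))
o(Z) = 4*Z**3 (o(Z) = ((2*Z)*(2*Z))*Z = (4*Z**2)*Z = 4*Z**3)
K = -I*sqrt(26) ≈ -5.099*I
(-35059 - 25418)*(o(212) + K) = (-35059 - 25418)*(4*212**3 - I*sqrt(26)) = -60477*(4*9528128 - I*sqrt(26)) = -60477*(38112512 - I*sqrt(26)) = -2304930388224 + 60477*I*sqrt(26)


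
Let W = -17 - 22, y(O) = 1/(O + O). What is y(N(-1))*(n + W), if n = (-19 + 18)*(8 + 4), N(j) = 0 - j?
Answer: -51/2 ≈ -25.500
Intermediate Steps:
N(j) = -j
n = -12 (n = -1*12 = -12)
y(O) = 1/(2*O)
W = -39
y(N(-1))*(n + W) = (1/(2*((-1*(-1)))))*(-12 - 39) = ((½)/1)*(-51) = ((½)*1)*(-51) = (½)*(-51) = -51/2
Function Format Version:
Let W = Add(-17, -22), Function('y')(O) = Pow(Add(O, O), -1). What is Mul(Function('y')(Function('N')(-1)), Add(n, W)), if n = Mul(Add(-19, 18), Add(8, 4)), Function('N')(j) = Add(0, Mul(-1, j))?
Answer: Rational(-51, 2) ≈ -25.500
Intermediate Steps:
Function('N')(j) = Mul(-1, j)
n = -12 (n = Mul(-1, 12) = -12)
Function('y')(O) = Mul(Rational(1, 2), Pow(O, -1)) (Function('y')(O) = Pow(Mul(2, O), -1) = Mul(Rational(1, 2), Pow(O, -1)))
W = -39
Mul(Function('y')(Function('N')(-1)), Add(n, W)) = Mul(Mul(Rational(1, 2), Pow(Mul(-1, -1), -1)), Add(-12, -39)) = Mul(Mul(Rational(1, 2), Pow(1, -1)), -51) = Mul(Mul(Rational(1, 2), 1), -51) = Mul(Rational(1, 2), -51) = Rational(-51, 2)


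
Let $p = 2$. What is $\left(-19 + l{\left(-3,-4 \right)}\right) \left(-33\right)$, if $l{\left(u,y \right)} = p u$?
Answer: $825$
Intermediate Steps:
$l{\left(u,y \right)} = 2 u$
$\left(-19 + l{\left(-3,-4 \right)}\right) \left(-33\right) = \left(-19 + 2 \left(-3\right)\right) \left(-33\right) = \left(-19 - 6\right) \left(-33\right) = \left(-25\right) \left(-33\right) = 825$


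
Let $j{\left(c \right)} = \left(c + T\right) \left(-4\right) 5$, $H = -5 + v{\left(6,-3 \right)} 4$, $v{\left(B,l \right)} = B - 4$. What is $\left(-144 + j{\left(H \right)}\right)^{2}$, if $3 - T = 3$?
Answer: $41616$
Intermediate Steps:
$T = 0$ ($T = 3 - 3 = 0$)
$v{\left(B,l \right)} = -4 + B$
$H = 3$ ($H = -5 + \left(-4 + 6\right) 4 = -5 + 2 \cdot 4 = -5 + 8 = 3$)
$j{\left(c \right)} = - 20 c$ ($j{\left(c \right)} = \left(c + 0\right) \left(-4\right) 5 = c \left(-4\right) 5 = - 4 c 5 = - 20 c$)
$\left(-144 + j{\left(H \right)}\right)^{2} = \left(-144 - 60\right)^{2} = \left(-204\right)^{2} = 41616$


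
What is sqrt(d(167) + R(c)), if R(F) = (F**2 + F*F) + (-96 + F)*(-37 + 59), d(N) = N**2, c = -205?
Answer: sqrt(105317) ≈ 324.53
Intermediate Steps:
R(F) = -2112 + 2*F**2 + 22*F (R(F) = (F**2 + F**2) + (-96 + F)*22 = 2*F**2 + (-2112 + 22*F) = -2112 + 2*F**2 + 22*F)
sqrt(d(167) + R(c)) = sqrt(167**2 + (-2112 + 2*(-205)**2 + 22*(-205))) = sqrt(27889 + (-2112 + 2*42025 - 4510)) = sqrt(27889 + (-2112 + 84050 - 4510)) = sqrt(27889 + 77428) = sqrt(105317)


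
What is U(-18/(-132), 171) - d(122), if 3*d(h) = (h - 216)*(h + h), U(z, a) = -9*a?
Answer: 18319/3 ≈ 6106.3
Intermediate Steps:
d(h) = 2*h*(-216 + h)/3 (d(h) = ((h - 216)*(h + h))/3 = ((-216 + h)*(2*h))/3 = (2*h*(-216 + h))/3 = 2*h*(-216 + h)/3)
U(-18/(-132), 171) - d(122) = -9*171 - 2*122*(-216 + 122)/3 = -1539 - 2*122*(-94)/3 = -1539 - 1*(-22936/3) = -1539 + 22936/3 = 18319/3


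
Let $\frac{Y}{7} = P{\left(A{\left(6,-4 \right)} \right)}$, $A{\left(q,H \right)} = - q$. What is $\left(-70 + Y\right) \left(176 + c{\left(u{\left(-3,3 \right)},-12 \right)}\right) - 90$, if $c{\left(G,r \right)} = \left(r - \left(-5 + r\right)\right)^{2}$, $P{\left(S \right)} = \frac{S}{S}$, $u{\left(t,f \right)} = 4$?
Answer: $-12753$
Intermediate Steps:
$P{\left(S \right)} = 1$
$Y = 7$ ($Y = 7 \cdot 1 = 7$)
$c{\left(G,r \right)} = 25$ ($c{\left(G,r \right)} = 5^{2} = 25$)
$\left(-70 + Y\right) \left(176 + c{\left(u{\left(-3,3 \right)},-12 \right)}\right) - 90 = \left(-70 + 7\right) \left(176 + 25\right) - 90 = \left(-63\right) 201 - 90 = -12663 - 90 = -12753$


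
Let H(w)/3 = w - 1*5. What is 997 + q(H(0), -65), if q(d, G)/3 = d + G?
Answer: 757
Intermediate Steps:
H(w) = -15 + 3*w (H(w) = 3*(w - 1*5) = 3*(w - 5) = 3*(-5 + w) = -15 + 3*w)
q(d, G) = 3*G + 3*d (q(d, G) = 3*(d + G) = 3*(G + d) = 3*G + 3*d)
997 + q(H(0), -65) = 997 + (3*(-65) + 3*(-15 + 3*0)) = 997 + (-195 + 3*(-15 + 0)) = 997 + (-195 + 3*(-15)) = 997 + (-195 - 45) = 997 - 240 = 757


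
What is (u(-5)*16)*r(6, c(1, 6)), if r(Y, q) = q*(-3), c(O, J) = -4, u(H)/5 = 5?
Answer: 4800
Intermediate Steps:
u(H) = 25 (u(H) = 5*5 = 25)
r(Y, q) = -3*q
(u(-5)*16)*r(6, c(1, 6)) = (25*16)*(-3*(-4)) = 400*12 = 4800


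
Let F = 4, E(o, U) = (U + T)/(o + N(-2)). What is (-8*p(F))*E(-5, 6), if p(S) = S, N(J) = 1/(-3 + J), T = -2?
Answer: 320/13 ≈ 24.615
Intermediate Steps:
E(o, U) = (-2 + U)/(-1/5 + o) (E(o, U) = (U - 2)/(o + 1/(-3 - 2)) = (-2 + U)/(o + 1/(-5)) = (-2 + U)/(o - 1/5) = (-2 + U)/(-1/5 + o))
(-8*p(F))*E(-5, 6) = (-8*4)*(5*(-2 + 6)/(-1 + 5*(-5))) = -160*4/(-1 - 25) = -160*4/(-26) = -160*(-1)*4/26 = -32*(-10/13) = 320/13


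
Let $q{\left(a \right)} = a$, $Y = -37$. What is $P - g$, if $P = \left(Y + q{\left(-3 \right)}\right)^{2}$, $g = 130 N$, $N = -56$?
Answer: $8880$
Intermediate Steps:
$g = -7280$ ($g = 130 \left(-56\right) = -7280$)
$P = 1600$ ($P = \left(-37 - 3\right)^{2} = \left(-40\right)^{2} = 1600$)
$P - g = 1600 - -7280 = 1600 + 7280 = 8880$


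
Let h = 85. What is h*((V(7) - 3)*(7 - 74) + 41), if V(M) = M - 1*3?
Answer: -2210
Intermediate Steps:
V(M) = -3 + M (V(M) = M - 3 = -3 + M)
h*((V(7) - 3)*(7 - 74) + 41) = 85*(((-3 + 7) - 3)*(7 - 74) + 41) = 85*((4 - 3)*(-67) + 41) = 85*(1*(-67) + 41) = 85*(-67 + 41) = 85*(-26) = -2210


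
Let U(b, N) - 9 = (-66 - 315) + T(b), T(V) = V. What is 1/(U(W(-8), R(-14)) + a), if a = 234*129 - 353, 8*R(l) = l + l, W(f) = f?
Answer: 1/29453 ≈ 3.3952e-5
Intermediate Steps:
R(l) = l/4 (R(l) = (l + l)/8 = (2*l)/8 = l/4)
U(b, N) = -372 + b (U(b, N) = 9 + ((-66 - 315) + b) = 9 + (-381 + b) = -372 + b)
a = 29833 (a = 30186 - 353 = 29833)
1/(U(W(-8), R(-14)) + a) = 1/((-372 - 8) + 29833) = 1/(-380 + 29833) = 1/29453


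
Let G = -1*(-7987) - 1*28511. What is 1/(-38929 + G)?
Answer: -1/59453 ≈ -1.6820e-5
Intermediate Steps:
G = -20524 (G = 7987 - 28511 = -20524)
1/(-38929 + G) = 1/(-38929 - 20524) = 1/(-59453) = -1/59453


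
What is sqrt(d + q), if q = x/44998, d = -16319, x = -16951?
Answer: 3*I*sqrt(3671533378486)/44998 ≈ 127.75*I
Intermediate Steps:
q = -16951/44998 ≈ -0.37671
sqrt(d + q) = sqrt(-16319 - 16951/44998) = sqrt(-734339313/44998) = 3*I*sqrt(3671533378486)/44998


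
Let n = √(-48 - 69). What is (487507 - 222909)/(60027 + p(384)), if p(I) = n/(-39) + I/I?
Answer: 206482753672/46843690193 + 264598*I*√13/46843690193 ≈ 4.4079 + 2.0366e-5*I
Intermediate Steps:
n = 3*I*√13 (n = √(-117) = 3*I*√13 ≈ 10.817*I)
p(I) = 1 - I*√13/13 (p(I) = (3*I*√13)/(-39) + I/I = (3*I*√13)*(-1/39) + 1 = -I*√13/13 + 1 = 1 - I*√13/13)
(487507 - 222909)/(60027 + p(384)) = (487507 - 222909)/(60027 + (1 - I*√13/13)) = 264598/(60028 - I*√13/13)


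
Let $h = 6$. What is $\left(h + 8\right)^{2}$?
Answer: $196$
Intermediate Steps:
$\left(h + 8\right)^{2} = \left(6 + 8\right)^{2} = 14^{2} = 196$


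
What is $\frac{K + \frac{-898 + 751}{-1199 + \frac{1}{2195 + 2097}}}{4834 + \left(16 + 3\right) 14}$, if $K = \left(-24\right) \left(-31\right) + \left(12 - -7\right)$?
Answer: $\frac{261807371}{1749676380} \approx 0.14963$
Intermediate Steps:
$K = 763$ ($K = 744 + \left(12 + 7\right) = 744 + 19 = 763$)
$\frac{K + \frac{-898 + 751}{-1199 + \frac{1}{2195 + 2097}}}{4834 + \left(16 + 3\right) 14} = \frac{763 + \frac{-898 + 751}{-1199 + \frac{1}{2195 + 2097}}}{4834 + \left(16 + 3\right) 14} = \frac{763 - \frac{147}{-1199 + \frac{1}{4292}}}{4834 + 19 \cdot 14} = \frac{763 - \frac{147}{-1199 + \frac{1}{4292}}}{4834 + 266} = \frac{763 - \frac{147}{- \frac{5146107}{4292}}}{5100} = \left(763 - - \frac{210308}{1715369}\right) \frac{1}{5100} = \left(763 + \frac{210308}{1715369}\right) \frac{1}{5100} = \frac{1309036855}{1715369} \cdot \frac{1}{5100} = \frac{261807371}{1749676380}$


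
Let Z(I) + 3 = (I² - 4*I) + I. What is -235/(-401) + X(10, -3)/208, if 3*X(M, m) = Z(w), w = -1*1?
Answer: 147041/250224 ≈ 0.58764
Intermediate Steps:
w = -1
Z(I) = -3 + I² - 3*I (Z(I) = -3 + ((I² - 4*I) + I) = -3 + (I² - 3*I) = -3 + I² - 3*I)
X(M, m) = ⅓ (X(M, m) = (-3 + (-1)² - 3*(-1))/3 = (-3 + 1 + 3)/3 = (⅓)*1 = ⅓)
-235/(-401) + X(10, -3)/208 = -235/(-401) + (⅓)/208 = -235*(-1/401) + (⅓)*(1/208) = 235/401 + 1/624 = 147041/250224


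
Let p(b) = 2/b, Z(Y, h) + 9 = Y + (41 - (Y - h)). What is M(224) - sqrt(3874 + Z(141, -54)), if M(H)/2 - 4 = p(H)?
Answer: 449/56 - 6*sqrt(107) ≈ -54.047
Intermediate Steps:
Z(Y, h) = 32 + h (Z(Y, h) = -9 + (Y + (41 - (Y - h))) = -9 + (Y + (41 + (h - Y))) = -9 + (Y + (41 + h - Y)) = -9 + (41 + h) = 32 + h)
M(H) = 8 + 4/H (M(H) = 8 + 2*(2/H) = 8 + 4/H)
M(224) - sqrt(3874 + Z(141, -54)) = (8 + 4/224) - sqrt(3874 + (32 - 54)) = (8 + 4*(1/224)) - sqrt(3874 - 22) = (8 + 1/56) - sqrt(3852) = 449/56 - 6*sqrt(107)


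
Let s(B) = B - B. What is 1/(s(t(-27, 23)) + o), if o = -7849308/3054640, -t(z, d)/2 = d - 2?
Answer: -763660/1962327 ≈ -0.38916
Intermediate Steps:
t(z, d) = 4 - 2*d (t(z, d) = -2*(d - 2) = -2*(-2 + d) = 4 - 2*d)
o = -1962327/763660 (o = -7849308*1/3054640 = -1962327/763660 ≈ -2.5696)
s(B) = 0
1/(s(t(-27, 23)) + o) = 1/(0 - 1962327/763660) = 1/(-1962327/763660) = -763660/1962327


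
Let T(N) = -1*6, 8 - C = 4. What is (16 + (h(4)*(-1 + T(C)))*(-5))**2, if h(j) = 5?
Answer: 36481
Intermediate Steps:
C = 4 (C = 8 - 1*4 = 8 - 4 = 4)
T(N) = -6
(16 + (h(4)*(-1 + T(C)))*(-5))**2 = (16 + (5*(-1 - 6))*(-5))**2 = (16 + (5*(-7))*(-5))**2 = (16 - 35*(-5))**2 = (16 + 175)**2 = 191**2 = 36481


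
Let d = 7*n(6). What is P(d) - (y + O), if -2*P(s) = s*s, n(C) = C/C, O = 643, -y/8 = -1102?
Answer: -18967/2 ≈ -9483.5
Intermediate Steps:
y = 8816 (y = -8*(-1102) = 8816)
n(C) = 1
d = 7 (d = 7*1 = 7)
P(s) = -s²/2 (P(s) = -s*s/2 = -s²/2)
P(d) - (y + O) = -½*7² - (8816 + 643) = -½*49 - 1*9459 = -49/2 - 9459 = -18967/2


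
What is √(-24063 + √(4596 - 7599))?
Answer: √(-24063 + I*√3003) ≈ 0.177 + 155.12*I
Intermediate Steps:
√(-24063 + √(4596 - 7599)) = √(-24063 + √(-3003)) = √(-24063 + I*√3003)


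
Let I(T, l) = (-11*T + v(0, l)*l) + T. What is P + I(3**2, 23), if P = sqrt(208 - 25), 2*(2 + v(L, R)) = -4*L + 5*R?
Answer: 2373/2 + sqrt(183) ≈ 1200.0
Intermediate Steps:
v(L, R) = -2 - 2*L + 5*R/2 (v(L, R) = -2 + (-4*L + 5*R)/2 = -2 + (-2*L + 5*R/2) = -2 - 2*L + 5*R/2)
I(T, l) = -10*T + l*(-2 + 5*l/2) (I(T, l) = (-11*T + (-2 - 2*0 + 5*l/2)*l) + T = (-11*T + (-2 + 0 + 5*l/2)*l) + T = (-11*T + (-2 + 5*l/2)*l) + T = (-11*T + l*(-2 + 5*l/2)) + T = -10*T + l*(-2 + 5*l/2))
P = sqrt(183) ≈ 13.528
P + I(3**2, 23) = sqrt(183) + (-10*3**2 + (1/2)*23*(-4 + 5*23)) = sqrt(183) + (-10*9 + (1/2)*23*(-4 + 115)) = sqrt(183) + (-90 + (1/2)*23*111) = sqrt(183) + (-90 + 2553/2) = sqrt(183) + 2373/2 = 2373/2 + sqrt(183)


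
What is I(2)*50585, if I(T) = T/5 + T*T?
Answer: 222574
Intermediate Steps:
I(T) = T**2 + T/5 (I(T) = T*(1/5) + T**2 = T/5 + T**2 = T**2 + T/5)
I(2)*50585 = (2*(1/5 + 2))*50585 = (2*(11/5))*50585 = (22/5)*50585 = 222574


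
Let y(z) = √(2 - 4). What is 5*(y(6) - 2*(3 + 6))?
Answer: -90 + 5*I*√2 ≈ -90.0 + 7.0711*I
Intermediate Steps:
y(z) = I*√2 (y(z) = √(-2) = I*√2)
5*(y(6) - 2*(3 + 6)) = 5*(I*√2 - 2*(3 + 6)) = 5*(I*√2 - 2*9) = 5*(I*√2 - 18) = 5*(-18 + I*√2) = -90 + 5*I*√2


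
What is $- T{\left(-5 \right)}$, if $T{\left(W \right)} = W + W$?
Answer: $10$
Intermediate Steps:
$T{\left(W \right)} = 2 W$
$- T{\left(-5 \right)} = - 2 \left(-5\right) = \left(-1\right) \left(-10\right) = 10$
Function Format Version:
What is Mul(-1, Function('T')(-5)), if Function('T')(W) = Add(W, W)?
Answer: 10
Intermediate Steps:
Function('T')(W) = Mul(2, W)
Mul(-1, Function('T')(-5)) = Mul(-1, Mul(2, -5)) = Mul(-1, -10) = 10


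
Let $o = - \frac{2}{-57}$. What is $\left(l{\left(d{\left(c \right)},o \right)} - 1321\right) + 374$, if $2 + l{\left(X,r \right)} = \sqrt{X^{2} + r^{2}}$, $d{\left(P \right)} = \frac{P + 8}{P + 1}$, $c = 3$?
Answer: $-949 + \frac{\sqrt{393193}}{228} \approx -946.25$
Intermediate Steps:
$d{\left(P \right)} = \frac{8 + P}{1 + P}$
$o = \frac{2}{57}$ ($o = \left(-2\right) \left(- \frac{1}{57}\right) = \frac{2}{57} \approx 0.035088$)
$l{\left(X,r \right)} = -2 + \sqrt{X^{2} + r^{2}}$
$\left(l{\left(d{\left(c \right)},o \right)} - 1321\right) + 374 = \left(\left(-2 + \sqrt{\left(\frac{8 + 3}{1 + 3}\right)^{2} + \left(\frac{2}{57}\right)^{2}}\right) - 1321\right) + 374 = \left(\left(-2 + \sqrt{\left(\frac{1}{4} \cdot 11\right)^{2} + \frac{4}{3249}}\right) - 1321\right) + 374 = \left(\left(-2 + \sqrt{\left(\frac{11}{4}\right)^{2} + \frac{4}{3249}}\right) - 1321\right) + 374 = \left(\left(-2 + \sqrt{\frac{121}{16} + \frac{4}{3249}}\right) - 1321\right) + 374 = \left(\left(-2 + \sqrt{\frac{393193}{51984}}\right) - 1321\right) + 374 = \left(\left(-2 + \frac{\sqrt{393193}}{228}\right) - 1321\right) + 374 = \left(-1323 + \frac{\sqrt{393193}}{228}\right) + 374 = -949 + \frac{\sqrt{393193}}{228}$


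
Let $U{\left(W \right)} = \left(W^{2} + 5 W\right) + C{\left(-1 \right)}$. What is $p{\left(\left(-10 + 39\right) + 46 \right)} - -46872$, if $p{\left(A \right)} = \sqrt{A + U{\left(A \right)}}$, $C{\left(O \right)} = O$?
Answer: $46872 + \sqrt{6074} \approx 46950.0$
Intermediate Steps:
$U{\left(W \right)} = -1 + W^{2} + 5 W$ ($U{\left(W \right)} = \left(W^{2} + 5 W\right) - 1 = -1 + W^{2} + 5 W$)
$p{\left(A \right)} = \sqrt{-1 + A^{2} + 6 A}$ ($p{\left(A \right)} = \sqrt{A + \left(-1 + A^{2} + 5 A\right)} = \sqrt{-1 + A^{2} + 6 A}$)
$p{\left(\left(-10 + 39\right) + 46 \right)} - -46872 = \sqrt{-1 + \left(\left(-10 + 39\right) + 46\right)^{2} + 6 \left(\left(-10 + 39\right) + 46\right)} - -46872 = \sqrt{-1 + \left(29 + 46\right)^{2} + 6 \left(29 + 46\right)} + 46872 = \sqrt{-1 + 75^{2} + 6 \cdot 75} + 46872 = \sqrt{-1 + 5625 + 450} + 46872 = \sqrt{6074} + 46872 = 46872 + \sqrt{6074}$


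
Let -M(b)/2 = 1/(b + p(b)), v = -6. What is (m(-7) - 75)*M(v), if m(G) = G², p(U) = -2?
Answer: -13/2 ≈ -6.5000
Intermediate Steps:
M(b) = -2/(-2 + b) (M(b) = -2/(b - 2) = -2/(-2 + b))
(m(-7) - 75)*M(v) = ((-7)² - 75)*(-2/(-2 - 6)) = (49 - 75)*(-2/(-8)) = -(-52)*(-1)/8 = -26*¼ = -13/2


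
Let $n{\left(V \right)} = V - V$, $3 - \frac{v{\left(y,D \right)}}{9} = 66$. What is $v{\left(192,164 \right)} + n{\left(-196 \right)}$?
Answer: $-567$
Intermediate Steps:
$v{\left(y,D \right)} = -567$ ($v{\left(y,D \right)} = 27 - 594 = -567$)
$n{\left(V \right)} = 0$
$v{\left(192,164 \right)} + n{\left(-196 \right)} = -567 + 0 = -567$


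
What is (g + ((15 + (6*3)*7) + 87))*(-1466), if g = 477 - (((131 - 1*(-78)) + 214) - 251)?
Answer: -781378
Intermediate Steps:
g = 305 (g = 477 - (((131 + 78) + 214) - 251) = 477 - ((209 + 214) - 251) = 477 - (423 - 251) = 477 - 1*172 = 477 - 172 = 305)
(g + ((15 + (6*3)*7) + 87))*(-1466) = (305 + ((15 + (6*3)*7) + 87))*(-1466) = (305 + ((15 + 18*7) + 87))*(-1466) = (305 + ((15 + 126) + 87))*(-1466) = (305 + (141 + 87))*(-1466) = (305 + 228)*(-1466) = 533*(-1466) = -781378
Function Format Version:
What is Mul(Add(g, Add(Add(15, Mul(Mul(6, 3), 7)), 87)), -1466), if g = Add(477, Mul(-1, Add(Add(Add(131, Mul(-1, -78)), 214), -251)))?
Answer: -781378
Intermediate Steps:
g = 305 (g = Add(477, Mul(-1, Add(Add(Add(131, 78), 214), -251))) = Add(477, Mul(-1, Add(Add(209, 214), -251))) = Add(477, Mul(-1, Add(423, -251))) = Add(477, Mul(-1, 172)) = Add(477, -172) = 305)
Mul(Add(g, Add(Add(15, Mul(Mul(6, 3), 7)), 87)), -1466) = Mul(Add(305, Add(Add(15, Mul(Mul(6, 3), 7)), 87)), -1466) = Mul(Add(305, Add(Add(15, Mul(18, 7)), 87)), -1466) = Mul(Add(305, Add(Add(15, 126), 87)), -1466) = Mul(Add(305, Add(141, 87)), -1466) = Mul(Add(305, 228), -1466) = Mul(533, -1466) = -781378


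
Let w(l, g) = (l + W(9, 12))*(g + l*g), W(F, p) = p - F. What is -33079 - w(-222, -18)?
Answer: 838103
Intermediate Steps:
w(l, g) = (3 + l)*(g + g*l) (w(l, g) = (l + (12 - 1*9))*(g + l*g) = (l + (12 - 9))*(g + g*l) = (l + 3)*(g + g*l) = (3 + l)*(g + g*l))
-33079 - w(-222, -18) = -33079 - (-18)*(3 + (-222)² + 4*(-222)) = -33079 - (-18)*(3 + 49284 - 888) = -33079 - (-18)*48399 = -33079 - 1*(-871182) = -33079 + 871182 = 838103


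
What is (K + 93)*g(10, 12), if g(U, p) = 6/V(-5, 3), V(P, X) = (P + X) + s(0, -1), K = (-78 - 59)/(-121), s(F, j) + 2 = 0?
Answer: -17085/121 ≈ -141.20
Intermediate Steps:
s(F, j) = -2 (s(F, j) = -2 + 0 = -2)
K = 137/121 (K = -137*(-1/121) = 137/121 ≈ 1.1322)
V(P, X) = -2 + P + X (V(P, X) = (P + X) - 2 = -2 + P + X)
g(U, p) = -3/2 (g(U, p) = 6/(-2 - 5 + 3) = 6/(-4) = 6*(-¼) = -3/2)
(K + 93)*g(10, 12) = (137/121 + 93)*(-3/2) = (11390/121)*(-3/2) = -17085/121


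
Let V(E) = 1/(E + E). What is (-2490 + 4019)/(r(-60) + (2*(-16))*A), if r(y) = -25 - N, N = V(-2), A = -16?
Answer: 6116/1949 ≈ 3.1380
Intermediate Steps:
V(E) = 1/(2*E)
N = -¼ (N = (½)/(-2) = (½)*(-½) = -¼ ≈ -0.25000)
r(y) = -99/4 (r(y) = -25 - 1*(-¼) = -25 + ¼ = -99/4)
(-2490 + 4019)/(r(-60) + (2*(-16))*A) = (-2490 + 4019)/(-99/4 + (2*(-16))*(-16)) = 1529/(-99/4 - 32*(-16)) = 1529/(-99/4 + 512) = 1529/(1949/4) = 1529*(4/1949) = 6116/1949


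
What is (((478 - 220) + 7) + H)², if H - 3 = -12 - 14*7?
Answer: 24964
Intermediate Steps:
H = -107 (H = 3 + (-12 - 14*7) = 3 + (-12 - 98) = 3 - 110 = -107)
(((478 - 220) + 7) + H)² = (((478 - 220) + 7) - 107)² = ((258 + 7) - 107)² = (265 - 107)² = 158² = 24964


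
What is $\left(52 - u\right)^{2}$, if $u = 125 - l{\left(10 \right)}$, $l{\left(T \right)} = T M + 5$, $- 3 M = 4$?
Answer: $\frac{59536}{9} \approx 6615.1$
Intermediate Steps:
$M = - \frac{4}{3}$ ($M = \left(- \frac{1}{3}\right) 4 = - \frac{4}{3} \approx -1.3333$)
$l{\left(T \right)} = 5 - \frac{4 T}{3}$ ($l{\left(T \right)} = T \left(- \frac{4}{3}\right) + 5 = - \frac{4 T}{3} + 5 = 5 - \frac{4 T}{3}$)
$u = \frac{400}{3}$ ($u = 125 - \left(5 - \frac{40}{3}\right) = 125 - - \frac{25}{3} = 125 + \frac{25}{3} = \frac{400}{3} \approx 133.33$)
$\left(52 - u\right)^{2} = \left(52 - \frac{400}{3}\right)^{2} = \left(- \frac{244}{3}\right)^{2} = \frac{59536}{9}$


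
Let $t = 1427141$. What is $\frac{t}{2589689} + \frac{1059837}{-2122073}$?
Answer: $\frac{283849162600}{5495509105297} \approx 0.051651$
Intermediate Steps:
$\frac{t}{2589689} + \frac{1059837}{-2122073} = \frac{1427141}{2589689} + \frac{1059837}{-2122073} = 1427141 \cdot \frac{1}{2589689} + 1059837 \left(- \frac{1}{2122073}\right) = \frac{1427141}{2589689} - \frac{1059837}{2122073} = \frac{283849162600}{5495509105297}$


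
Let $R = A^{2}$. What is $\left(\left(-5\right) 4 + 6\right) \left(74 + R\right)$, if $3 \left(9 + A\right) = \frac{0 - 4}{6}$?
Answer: $- \frac{180362}{81} \approx -2226.7$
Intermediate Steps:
$A = - \frac{83}{9}$ ($A = -9 + \frac{\frac{1}{6} \left(0 - 4\right)}{3} = -9 + \frac{\frac{1}{6} \left(-4\right)}{3} = -9 + \frac{1}{3} \left(- \frac{2}{3}\right) = -9 - \frac{2}{9} = - \frac{83}{9} \approx -9.2222$)
$R = \frac{6889}{81}$ ($R = \left(- \frac{83}{9}\right)^{2} = \frac{6889}{81} \approx 85.049$)
$\left(\left(-5\right) 4 + 6\right) \left(74 + R\right) = \left(\left(-5\right) 4 + 6\right) \left(74 + \frac{6889}{81}\right) = \left(-20 + 6\right) \frac{12883}{81} = \left(-14\right) \frac{12883}{81} = - \frac{180362}{81}$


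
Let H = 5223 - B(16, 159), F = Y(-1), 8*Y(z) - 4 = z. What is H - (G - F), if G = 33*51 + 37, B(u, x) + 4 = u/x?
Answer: 4461253/1272 ≈ 3507.3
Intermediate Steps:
Y(z) = ½ + z/8
B(u, x) = -4 + u/x
F = 3/8 (F = ½ + (⅛)*(-1) = ½ - ⅛ = 3/8 ≈ 0.37500)
H = 831077/159 (H = 5223 - (-4 + 16/159) = 5223 - 1*(-620/159) = 5223 + 620/159 = 831077/159 ≈ 5226.9)
G = 1720 (G = 1683 + 37 = 1720)
H - (G - F) = 831077/159 - (1720 - 1*3/8) = 831077/159 - (1720 - 3/8) = 831077/159 - 1*13757/8 = 831077/159 - 13757/8 = 4461253/1272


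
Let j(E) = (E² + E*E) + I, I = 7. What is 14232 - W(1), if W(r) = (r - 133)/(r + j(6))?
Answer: 284673/20 ≈ 14234.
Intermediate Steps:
j(E) = 7 + 2*E² (j(E) = (E² + E*E) + 7 = (E² + E²) + 7 = 2*E² + 7 = 7 + 2*E²)
W(r) = (-133 + r)/(79 + r) (W(r) = (r - 133)/(r + (7 + 2*6²)) = (-133 + r)/(r + (7 + 2*36)) = (-133 + r)/(r + (7 + 72)) = (-133 + r)/(r + 79) = (-133 + r)/(79 + r))
14232 - W(1) = 14232 - (-133 + 1)/(79 + 1) = 14232 - (-132)/80 = 14232 - 1*(-33/20) = 14232 + 33/20 = 284673/20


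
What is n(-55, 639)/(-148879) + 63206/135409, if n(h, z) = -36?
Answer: 9414920798/20159556511 ≈ 0.46702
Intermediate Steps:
n(-55, 639)/(-148879) + 63206/135409 = -36/(-148879) + 63206/135409 = -36*(-1/148879) + 63206*(1/135409) = 36/148879 + 63206/135409 = 9414920798/20159556511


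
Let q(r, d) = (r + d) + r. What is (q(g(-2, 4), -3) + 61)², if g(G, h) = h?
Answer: 4356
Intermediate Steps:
q(r, d) = d + 2*r (q(r, d) = (d + r) + r = d + 2*r)
(q(g(-2, 4), -3) + 61)² = ((-3 + 2*4) + 61)² = ((-3 + 8) + 61)² = (5 + 61)² = 66² = 4356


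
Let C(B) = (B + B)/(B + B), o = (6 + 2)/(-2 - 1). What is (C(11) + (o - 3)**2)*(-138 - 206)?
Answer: -102512/9 ≈ -11390.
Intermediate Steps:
o = -8/3 (o = 8/(-3) = 8*(-1/3) = -8/3 ≈ -2.6667)
C(B) = 1 (C(B) = (2*B)/((2*B)) = (2*B)*(1/(2*B)) = 1)
(C(11) + (o - 3)**2)*(-138 - 206) = (1 + (-8/3 - 3)**2)*(-138 - 206) = (1 + (-17/3)**2)*(-344) = (1 + 289/9)*(-344) = (298/9)*(-344) = -102512/9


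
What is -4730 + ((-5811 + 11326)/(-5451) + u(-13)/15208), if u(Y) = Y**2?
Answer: -392194312741/82898808 ≈ -4731.0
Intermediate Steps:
-4730 + ((-5811 + 11326)/(-5451) + u(-13)/15208) = -4730 + ((-5811 + 11326)/(-5451) + (-13)**2/15208) = -4730 + (5515*(-1/5451) + 169*(1/15208)) = -4730 + (-5515/5451 + 169/15208) = -4730 - 82950901/82898808 = -392194312741/82898808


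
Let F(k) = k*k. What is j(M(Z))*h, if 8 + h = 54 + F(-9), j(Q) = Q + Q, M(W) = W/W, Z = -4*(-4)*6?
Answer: 254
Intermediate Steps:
Z = 96 (Z = 16*6 = 96)
M(W) = 1
F(k) = k²
j(Q) = 2*Q
h = 127 (h = -8 + (54 + (-9)²) = -8 + (54 + 81) = -8 + 135 = 127)
j(M(Z))*h = (2*1)*127 = 2*127 = 254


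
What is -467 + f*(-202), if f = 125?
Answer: -25717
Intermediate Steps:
-467 + f*(-202) = -467 + 125*(-202) = -467 - 25250 = -25717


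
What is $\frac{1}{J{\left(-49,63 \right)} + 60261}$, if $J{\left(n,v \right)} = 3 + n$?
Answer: $\frac{1}{60215} \approx 1.6607 \cdot 10^{-5}$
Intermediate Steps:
$\frac{1}{J{\left(-49,63 \right)} + 60261} = \frac{1}{\left(3 - 49\right) + 60261} = \frac{1}{-46 + 60261} = \frac{1}{60215}$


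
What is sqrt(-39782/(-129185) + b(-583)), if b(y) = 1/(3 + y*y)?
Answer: sqrt(61820510345588645)/448050490 ≈ 0.55493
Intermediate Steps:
b(y) = 1/(3 + y**2)
sqrt(-39782/(-129185) + b(-583)) = sqrt(-39782/(-129185) + 1/(3 + (-583)**2)) = sqrt(-39782*(-1/129185) + 1/(3 + 339889)) = sqrt(39782/129185 + 1/339892) = sqrt(275953321/896100980) = sqrt(61820510345588645)/448050490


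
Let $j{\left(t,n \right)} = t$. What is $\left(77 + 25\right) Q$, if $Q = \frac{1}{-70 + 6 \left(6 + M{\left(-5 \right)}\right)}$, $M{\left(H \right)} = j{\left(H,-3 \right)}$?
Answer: $- \frac{51}{32} \approx -1.5938$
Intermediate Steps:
$M{\left(H \right)} = H$
$Q = - \frac{1}{64}$ ($Q = \frac{1}{-70 + 6 \left(6 - 5\right)} = \frac{1}{-70 + 6 \cdot 1} = \frac{1}{-70 + 6} = \frac{1}{-64} = - \frac{1}{64} \approx -0.015625$)
$\left(77 + 25\right) Q = \left(77 + 25\right) \left(- \frac{1}{64}\right) = 102 \left(- \frac{1}{64}\right) = - \frac{51}{32}$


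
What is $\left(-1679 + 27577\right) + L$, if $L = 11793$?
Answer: $37691$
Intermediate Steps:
$\left(-1679 + 27577\right) + L = \left(-1679 + 27577\right) + 11793 = 25898 + 11793 = 37691$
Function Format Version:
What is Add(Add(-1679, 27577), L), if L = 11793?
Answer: 37691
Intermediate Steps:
Add(Add(-1679, 27577), L) = Add(Add(-1679, 27577), 11793) = Add(25898, 11793) = 37691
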